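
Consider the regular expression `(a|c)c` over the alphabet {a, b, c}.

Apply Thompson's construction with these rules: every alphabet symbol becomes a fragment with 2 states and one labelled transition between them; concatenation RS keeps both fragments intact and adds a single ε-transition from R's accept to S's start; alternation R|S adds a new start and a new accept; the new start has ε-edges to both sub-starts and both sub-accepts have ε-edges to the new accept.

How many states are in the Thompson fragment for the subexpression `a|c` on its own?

Fragment for `a|c`:
Each of the 2 symbol leaves contributes a 2-state fragment.
  a|c → 6 states

6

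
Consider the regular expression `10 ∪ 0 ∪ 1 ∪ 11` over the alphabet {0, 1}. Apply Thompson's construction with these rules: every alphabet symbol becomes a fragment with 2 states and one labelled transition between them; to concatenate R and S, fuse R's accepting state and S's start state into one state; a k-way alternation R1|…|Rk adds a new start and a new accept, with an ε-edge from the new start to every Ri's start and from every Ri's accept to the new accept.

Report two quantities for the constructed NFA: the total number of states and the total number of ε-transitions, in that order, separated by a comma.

Recursing over subexpressions:
Each of the 6 symbol leaves contributes 2 states and 0 ε-transitions.
  10 → 3 states, 0 ε-transitions
  11 → 3 states, 0 ε-transitions
  10 ∪ 0 ∪ 1 ∪ 11 → 12 states, 8 ε-transitions

12, 8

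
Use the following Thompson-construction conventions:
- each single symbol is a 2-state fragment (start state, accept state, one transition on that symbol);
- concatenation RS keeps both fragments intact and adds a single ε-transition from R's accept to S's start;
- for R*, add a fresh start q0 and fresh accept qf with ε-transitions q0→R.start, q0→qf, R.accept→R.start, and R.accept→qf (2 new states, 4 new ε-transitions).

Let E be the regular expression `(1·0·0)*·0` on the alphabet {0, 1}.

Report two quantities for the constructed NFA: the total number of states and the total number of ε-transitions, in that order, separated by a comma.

10, 7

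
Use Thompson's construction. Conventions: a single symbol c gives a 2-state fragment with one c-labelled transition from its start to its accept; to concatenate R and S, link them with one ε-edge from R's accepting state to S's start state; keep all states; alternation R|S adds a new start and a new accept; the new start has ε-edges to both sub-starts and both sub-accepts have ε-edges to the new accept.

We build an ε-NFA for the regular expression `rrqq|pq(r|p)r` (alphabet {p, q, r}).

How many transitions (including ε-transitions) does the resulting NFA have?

Building bottom-up:
Each of the 9 symbol leaves contributes 1 transition (1 symbol, 0 ε).
  rrqq : 7 transitions (4 symbol, 3 ε)
  r|p : 6 transitions (2 symbol, 4 ε)
  pq(r|p)r : 12 transitions (5 symbol, 7 ε)
  rrqq|pq(r|p)r : 23 transitions (9 symbol, 14 ε)

23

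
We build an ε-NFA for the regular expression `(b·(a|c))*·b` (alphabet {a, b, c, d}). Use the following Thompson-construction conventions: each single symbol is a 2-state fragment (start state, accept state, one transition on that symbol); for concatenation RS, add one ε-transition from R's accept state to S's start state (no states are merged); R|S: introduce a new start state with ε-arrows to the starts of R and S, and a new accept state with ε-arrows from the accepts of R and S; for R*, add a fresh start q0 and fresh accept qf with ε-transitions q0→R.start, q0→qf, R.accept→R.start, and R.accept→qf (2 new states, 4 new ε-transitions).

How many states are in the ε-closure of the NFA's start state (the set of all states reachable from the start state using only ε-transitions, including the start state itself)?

Let C(F) = |ε-closure(F.start)| within fragment F, and note whether F accepts ε. Symbol fragments have C = 1 and do not accept ε. Then:
  a|c — C = 1 + 1 + 1 = 3 (the new accept is not ε-reachable since no branch accepts ε)
  b·(a|c) — C equals the left operand's closure size = 1 (its accept is not ε-reachable, so the closure stops there)
  (b·(a|c))* — C = 1 (new start) + 1 (body) + 1 (new accept) = 3
  (b·(a|c))*·b — the left operand accepts ε, so the closure extends into the next operand (via the concat ε-link); C = 3 + 1 = 4

4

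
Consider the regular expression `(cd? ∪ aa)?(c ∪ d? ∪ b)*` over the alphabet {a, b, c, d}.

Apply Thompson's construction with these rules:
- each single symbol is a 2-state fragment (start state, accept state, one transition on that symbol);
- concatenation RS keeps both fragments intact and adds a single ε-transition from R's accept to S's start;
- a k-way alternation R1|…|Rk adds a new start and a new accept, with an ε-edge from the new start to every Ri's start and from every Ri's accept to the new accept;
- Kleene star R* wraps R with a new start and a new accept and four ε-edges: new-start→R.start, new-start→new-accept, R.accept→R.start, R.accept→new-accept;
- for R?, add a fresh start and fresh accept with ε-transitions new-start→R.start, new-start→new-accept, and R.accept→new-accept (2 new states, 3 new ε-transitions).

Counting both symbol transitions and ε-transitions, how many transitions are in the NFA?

By structural recursion:
Each of the 7 symbol leaves contributes 1 transition (1 symbol, 0 ε).
  d? — 4 transitions (1 symbol, 3 ε)
  cd? — 6 transitions (2 symbol, 4 ε)
  aa — 3 transitions (2 symbol, 1 ε)
  cd? ∪ aa — 13 transitions (4 symbol, 9 ε)
  (cd? ∪ aa)? — 16 transitions (4 symbol, 12 ε)
  d? — 4 transitions (1 symbol, 3 ε)
  c ∪ d? ∪ b — 12 transitions (3 symbol, 9 ε)
  (c ∪ d? ∪ b)* — 16 transitions (3 symbol, 13 ε)
  (cd? ∪ aa)?(c ∪ d? ∪ b)* — 33 transitions (7 symbol, 26 ε)

33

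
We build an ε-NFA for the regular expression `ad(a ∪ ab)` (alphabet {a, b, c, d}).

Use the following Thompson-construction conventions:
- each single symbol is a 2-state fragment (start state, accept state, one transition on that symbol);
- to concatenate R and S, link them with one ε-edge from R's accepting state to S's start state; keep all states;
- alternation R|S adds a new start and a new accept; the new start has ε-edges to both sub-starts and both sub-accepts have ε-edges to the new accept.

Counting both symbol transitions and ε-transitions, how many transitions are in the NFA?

12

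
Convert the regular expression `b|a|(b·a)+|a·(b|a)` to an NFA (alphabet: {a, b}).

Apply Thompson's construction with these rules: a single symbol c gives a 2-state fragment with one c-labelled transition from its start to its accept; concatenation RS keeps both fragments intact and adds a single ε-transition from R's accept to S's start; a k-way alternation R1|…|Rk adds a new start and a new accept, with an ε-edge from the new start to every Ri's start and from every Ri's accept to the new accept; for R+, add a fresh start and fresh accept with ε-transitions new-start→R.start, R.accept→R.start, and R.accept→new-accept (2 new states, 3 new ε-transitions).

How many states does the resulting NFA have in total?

20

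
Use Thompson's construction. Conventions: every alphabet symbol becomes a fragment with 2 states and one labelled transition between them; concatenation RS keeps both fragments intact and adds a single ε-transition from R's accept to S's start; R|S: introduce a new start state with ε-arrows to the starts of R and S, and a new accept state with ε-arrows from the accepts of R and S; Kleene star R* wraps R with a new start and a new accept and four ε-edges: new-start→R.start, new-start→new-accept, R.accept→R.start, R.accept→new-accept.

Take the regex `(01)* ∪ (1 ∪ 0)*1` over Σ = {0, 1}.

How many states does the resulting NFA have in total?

Recursing over subexpressions:
Each of the 5 symbol leaves contributes a 2-state fragment.
  01 : 4 states
  (01)* : 6 states
  1 ∪ 0 : 6 states
  (1 ∪ 0)* : 8 states
  (1 ∪ 0)*1 : 10 states
  (01)* ∪ (1 ∪ 0)*1 : 18 states

18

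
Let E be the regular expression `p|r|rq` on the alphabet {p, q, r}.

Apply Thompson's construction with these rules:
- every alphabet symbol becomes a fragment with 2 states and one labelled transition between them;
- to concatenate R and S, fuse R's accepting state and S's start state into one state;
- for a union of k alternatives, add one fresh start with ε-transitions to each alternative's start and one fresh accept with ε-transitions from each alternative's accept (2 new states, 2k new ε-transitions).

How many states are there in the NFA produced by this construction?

Recursing over subexpressions:
Each of the 4 symbol leaves contributes a 2-state fragment.
  rq : 3 states
  p|r|rq : 9 states

9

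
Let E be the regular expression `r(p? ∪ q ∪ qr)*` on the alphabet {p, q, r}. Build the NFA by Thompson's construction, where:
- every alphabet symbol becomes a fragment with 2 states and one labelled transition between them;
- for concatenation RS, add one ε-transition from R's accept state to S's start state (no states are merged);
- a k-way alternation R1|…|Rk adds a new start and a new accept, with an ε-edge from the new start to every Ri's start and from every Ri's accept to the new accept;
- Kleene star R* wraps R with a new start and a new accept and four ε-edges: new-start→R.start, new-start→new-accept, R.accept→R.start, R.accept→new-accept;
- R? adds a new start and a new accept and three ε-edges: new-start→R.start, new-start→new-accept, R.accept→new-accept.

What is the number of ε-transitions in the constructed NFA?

By structural recursion:
Each of the 5 symbol leaves contributes 0 ε-transitions.
  p? → 3 ε-transitions
  qr → 1 ε-transition
  p? ∪ q ∪ qr → 10 ε-transitions
  (p? ∪ q ∪ qr)* → 14 ε-transitions
  r(p? ∪ q ∪ qr)* → 15 ε-transitions

15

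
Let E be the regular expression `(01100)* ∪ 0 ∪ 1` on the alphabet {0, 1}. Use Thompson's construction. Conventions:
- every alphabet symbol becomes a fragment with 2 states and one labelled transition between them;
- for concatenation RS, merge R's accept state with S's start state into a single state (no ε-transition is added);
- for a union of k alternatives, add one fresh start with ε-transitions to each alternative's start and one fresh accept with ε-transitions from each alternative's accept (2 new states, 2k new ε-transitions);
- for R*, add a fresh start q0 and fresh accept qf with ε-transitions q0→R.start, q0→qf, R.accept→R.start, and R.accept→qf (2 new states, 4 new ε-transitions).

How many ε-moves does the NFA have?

10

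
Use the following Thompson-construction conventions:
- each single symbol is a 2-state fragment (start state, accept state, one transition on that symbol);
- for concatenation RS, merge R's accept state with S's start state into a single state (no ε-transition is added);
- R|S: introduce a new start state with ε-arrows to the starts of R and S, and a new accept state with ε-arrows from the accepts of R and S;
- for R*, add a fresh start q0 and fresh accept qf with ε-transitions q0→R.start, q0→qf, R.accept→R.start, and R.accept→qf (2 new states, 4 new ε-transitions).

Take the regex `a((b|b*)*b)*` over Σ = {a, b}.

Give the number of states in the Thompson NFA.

14

Per subexpression:
Each of the 4 symbol leaves contributes a 2-state fragment.
  b* = 4 states
  b|b* = 8 states
  (b|b*)* = 10 states
  (b|b*)*b = 11 states
  ((b|b*)*b)* = 13 states
  a((b|b*)*b)* = 14 states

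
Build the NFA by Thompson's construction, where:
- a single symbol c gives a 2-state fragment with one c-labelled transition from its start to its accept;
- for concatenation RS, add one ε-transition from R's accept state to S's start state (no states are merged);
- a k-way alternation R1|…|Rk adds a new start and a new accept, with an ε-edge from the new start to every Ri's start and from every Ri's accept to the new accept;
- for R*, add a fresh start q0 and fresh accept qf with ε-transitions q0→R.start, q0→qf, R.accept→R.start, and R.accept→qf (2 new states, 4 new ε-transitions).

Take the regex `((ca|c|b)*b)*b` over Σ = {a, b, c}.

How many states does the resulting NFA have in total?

18

Building bottom-up:
Each of the 6 symbol leaves contributes a 2-state fragment.
  ca — 4 states
  ca|c|b — 10 states
  (ca|c|b)* — 12 states
  (ca|c|b)*b — 14 states
  ((ca|c|b)*b)* — 16 states
  ((ca|c|b)*b)*b — 18 states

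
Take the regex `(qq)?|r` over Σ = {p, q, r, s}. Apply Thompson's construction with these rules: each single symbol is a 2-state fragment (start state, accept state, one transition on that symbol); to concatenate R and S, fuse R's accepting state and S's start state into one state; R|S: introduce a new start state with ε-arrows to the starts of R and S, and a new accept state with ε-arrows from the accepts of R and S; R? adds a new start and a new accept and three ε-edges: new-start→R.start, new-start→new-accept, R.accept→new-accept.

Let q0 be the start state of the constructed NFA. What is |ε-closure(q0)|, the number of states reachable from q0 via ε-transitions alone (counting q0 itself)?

6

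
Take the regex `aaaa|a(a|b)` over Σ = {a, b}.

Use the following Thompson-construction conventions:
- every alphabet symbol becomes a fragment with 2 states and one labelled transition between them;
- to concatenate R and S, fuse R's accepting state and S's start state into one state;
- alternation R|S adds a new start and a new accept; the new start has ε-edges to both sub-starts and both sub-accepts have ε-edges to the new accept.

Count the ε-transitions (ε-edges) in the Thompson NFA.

8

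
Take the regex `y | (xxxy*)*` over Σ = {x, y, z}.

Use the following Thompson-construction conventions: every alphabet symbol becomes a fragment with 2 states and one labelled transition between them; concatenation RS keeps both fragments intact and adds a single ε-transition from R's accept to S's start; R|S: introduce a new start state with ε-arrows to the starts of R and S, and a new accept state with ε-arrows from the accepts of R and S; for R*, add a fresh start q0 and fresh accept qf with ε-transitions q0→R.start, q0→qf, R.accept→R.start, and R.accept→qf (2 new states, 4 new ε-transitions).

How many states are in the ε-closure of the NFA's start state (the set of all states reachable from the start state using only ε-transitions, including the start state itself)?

6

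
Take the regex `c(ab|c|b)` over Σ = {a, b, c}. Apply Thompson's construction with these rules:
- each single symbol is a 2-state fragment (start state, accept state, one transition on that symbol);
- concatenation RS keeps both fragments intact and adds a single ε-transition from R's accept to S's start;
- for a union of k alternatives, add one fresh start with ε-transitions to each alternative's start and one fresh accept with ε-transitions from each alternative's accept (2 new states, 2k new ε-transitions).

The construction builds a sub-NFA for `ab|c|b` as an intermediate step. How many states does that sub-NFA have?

Fragment for `ab|c|b`:
Each of the 4 symbol leaves contributes a 2-state fragment.
  ab = 4 states
  ab|c|b = 10 states

10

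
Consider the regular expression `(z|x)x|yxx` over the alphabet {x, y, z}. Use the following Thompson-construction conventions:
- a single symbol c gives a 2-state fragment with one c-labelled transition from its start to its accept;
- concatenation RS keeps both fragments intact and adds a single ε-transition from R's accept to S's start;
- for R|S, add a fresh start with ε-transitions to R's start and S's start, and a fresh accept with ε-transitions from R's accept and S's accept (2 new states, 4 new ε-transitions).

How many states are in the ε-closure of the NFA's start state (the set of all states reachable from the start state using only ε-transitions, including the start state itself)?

Let C(F) = |ε-closure(F.start)| within fragment F, and note whether F accepts ε. Symbol fragments have C = 1 and do not accept ε. Then:
  z|x — new start ε-reaches every alternative's start; none of them accept ε, so the new accept is not reached: |closure| = 1 + 1 + 1 = 3
  (z|x)x — |closure| equals the left operand's closure size = 3 (its accept is not ε-reachable, so the closure stops there)
  yxx — same as the first factor's closure: |closure| = 1
  (z|x)x|yxx — |closure| = 1 + 3 + 1 = 5 (the new accept is not ε-reachable since no branch accepts ε)

5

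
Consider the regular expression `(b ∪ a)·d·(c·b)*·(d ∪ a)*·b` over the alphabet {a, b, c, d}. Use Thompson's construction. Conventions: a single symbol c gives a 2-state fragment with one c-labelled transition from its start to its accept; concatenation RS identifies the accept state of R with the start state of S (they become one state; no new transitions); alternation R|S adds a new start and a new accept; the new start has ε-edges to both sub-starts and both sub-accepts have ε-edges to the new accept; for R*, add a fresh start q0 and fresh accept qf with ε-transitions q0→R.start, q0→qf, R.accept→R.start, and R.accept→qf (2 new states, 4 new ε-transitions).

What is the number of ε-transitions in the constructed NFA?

16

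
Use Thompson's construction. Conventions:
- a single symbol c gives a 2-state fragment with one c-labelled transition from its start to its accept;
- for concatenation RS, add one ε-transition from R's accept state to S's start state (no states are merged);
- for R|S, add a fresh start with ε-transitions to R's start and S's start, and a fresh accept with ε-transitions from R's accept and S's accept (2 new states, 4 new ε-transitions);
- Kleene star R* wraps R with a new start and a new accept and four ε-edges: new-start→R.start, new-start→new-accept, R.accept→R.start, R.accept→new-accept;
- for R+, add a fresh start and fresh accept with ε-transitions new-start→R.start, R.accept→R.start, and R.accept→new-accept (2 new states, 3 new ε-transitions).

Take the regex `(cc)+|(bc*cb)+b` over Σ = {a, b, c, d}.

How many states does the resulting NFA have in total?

22

Recursing over subexpressions:
Each of the 7 symbol leaves contributes a 2-state fragment.
  cc : 4 states
  (cc)+ : 6 states
  c* : 4 states
  bc*cb : 10 states
  (bc*cb)+ : 12 states
  (bc*cb)+b : 14 states
  (cc)+|(bc*cb)+b : 22 states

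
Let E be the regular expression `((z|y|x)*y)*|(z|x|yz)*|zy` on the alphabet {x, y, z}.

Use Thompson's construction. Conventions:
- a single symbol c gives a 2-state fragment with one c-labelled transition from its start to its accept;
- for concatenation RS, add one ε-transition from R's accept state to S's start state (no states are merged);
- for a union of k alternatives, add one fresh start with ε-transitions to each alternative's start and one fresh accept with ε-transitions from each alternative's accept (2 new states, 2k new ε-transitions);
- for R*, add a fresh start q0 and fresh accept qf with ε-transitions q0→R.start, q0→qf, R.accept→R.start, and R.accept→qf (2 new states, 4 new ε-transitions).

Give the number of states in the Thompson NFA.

32

Per subexpression:
Each of the 10 symbol leaves contributes a 2-state fragment.
  z|y|x : 8 states
  (z|y|x)* : 10 states
  (z|y|x)*y : 12 states
  ((z|y|x)*y)* : 14 states
  yz : 4 states
  z|x|yz : 10 states
  (z|x|yz)* : 12 states
  zy : 4 states
  ((z|y|x)*y)*|(z|x|yz)*|zy : 32 states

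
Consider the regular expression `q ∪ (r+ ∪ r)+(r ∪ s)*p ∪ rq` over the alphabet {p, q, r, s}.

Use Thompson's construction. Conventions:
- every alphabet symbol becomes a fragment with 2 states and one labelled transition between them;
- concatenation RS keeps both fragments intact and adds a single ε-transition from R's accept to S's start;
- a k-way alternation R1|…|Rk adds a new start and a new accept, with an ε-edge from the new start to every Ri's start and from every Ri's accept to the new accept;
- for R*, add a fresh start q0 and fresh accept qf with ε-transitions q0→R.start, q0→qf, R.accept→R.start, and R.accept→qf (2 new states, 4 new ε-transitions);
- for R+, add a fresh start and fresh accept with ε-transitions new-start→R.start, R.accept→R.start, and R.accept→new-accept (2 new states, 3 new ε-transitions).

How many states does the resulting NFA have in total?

28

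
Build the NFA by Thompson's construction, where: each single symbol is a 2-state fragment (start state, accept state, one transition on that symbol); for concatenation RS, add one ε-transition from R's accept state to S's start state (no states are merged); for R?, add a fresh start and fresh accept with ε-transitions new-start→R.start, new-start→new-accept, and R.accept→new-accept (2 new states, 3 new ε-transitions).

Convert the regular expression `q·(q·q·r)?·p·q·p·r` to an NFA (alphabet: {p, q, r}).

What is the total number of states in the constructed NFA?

By structural recursion:
Each of the 8 symbol leaves contributes a 2-state fragment.
  q·q·r = 6 states
  (q·q·r)? = 8 states
  q·(q·q·r)?·p·q·p·r = 18 states

18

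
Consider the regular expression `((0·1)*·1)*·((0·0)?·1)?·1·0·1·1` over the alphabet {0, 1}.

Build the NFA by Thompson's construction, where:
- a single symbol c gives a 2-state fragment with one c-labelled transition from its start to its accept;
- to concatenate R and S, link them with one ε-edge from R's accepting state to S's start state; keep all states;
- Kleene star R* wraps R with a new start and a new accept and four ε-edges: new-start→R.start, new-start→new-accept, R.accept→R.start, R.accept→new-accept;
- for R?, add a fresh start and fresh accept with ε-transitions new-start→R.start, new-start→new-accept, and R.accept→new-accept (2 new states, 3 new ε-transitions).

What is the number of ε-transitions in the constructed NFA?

Building bottom-up:
Each of the 10 symbol leaves contributes 0 ε-transitions.
  0·1 = 1 ε-transition
  (0·1)* = 5 ε-transitions
  (0·1)*·1 = 6 ε-transitions
  ((0·1)*·1)* = 10 ε-transitions
  0·0 = 1 ε-transition
  (0·0)? = 4 ε-transitions
  (0·0)?·1 = 5 ε-transitions
  ((0·0)?·1)? = 8 ε-transitions
  ((0·1)*·1)*·((0·0)?·1)?·1·0·1·1 = 23 ε-transitions

23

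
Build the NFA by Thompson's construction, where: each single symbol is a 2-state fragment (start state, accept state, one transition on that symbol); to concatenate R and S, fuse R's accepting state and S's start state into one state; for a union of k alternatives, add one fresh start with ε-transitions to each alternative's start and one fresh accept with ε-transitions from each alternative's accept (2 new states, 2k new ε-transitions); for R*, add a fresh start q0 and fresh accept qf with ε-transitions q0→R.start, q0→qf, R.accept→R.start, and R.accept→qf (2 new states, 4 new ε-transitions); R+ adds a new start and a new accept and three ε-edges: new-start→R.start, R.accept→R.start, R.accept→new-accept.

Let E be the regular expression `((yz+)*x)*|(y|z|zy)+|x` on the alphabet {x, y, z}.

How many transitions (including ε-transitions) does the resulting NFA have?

Recursing over subexpressions:
Each of the 8 symbol leaves contributes 1 transition (1 symbol, 0 ε).
  z+ — 4 transitions (1 symbol, 3 ε)
  yz+ — 5 transitions (2 symbol, 3 ε)
  (yz+)* — 9 transitions (2 symbol, 7 ε)
  (yz+)*x — 10 transitions (3 symbol, 7 ε)
  ((yz+)*x)* — 14 transitions (3 symbol, 11 ε)
  zy — 2 transitions (2 symbol, 0 ε)
  y|z|zy — 10 transitions (4 symbol, 6 ε)
  (y|z|zy)+ — 13 transitions (4 symbol, 9 ε)
  ((yz+)*x)*|(y|z|zy)+|x — 34 transitions (8 symbol, 26 ε)

34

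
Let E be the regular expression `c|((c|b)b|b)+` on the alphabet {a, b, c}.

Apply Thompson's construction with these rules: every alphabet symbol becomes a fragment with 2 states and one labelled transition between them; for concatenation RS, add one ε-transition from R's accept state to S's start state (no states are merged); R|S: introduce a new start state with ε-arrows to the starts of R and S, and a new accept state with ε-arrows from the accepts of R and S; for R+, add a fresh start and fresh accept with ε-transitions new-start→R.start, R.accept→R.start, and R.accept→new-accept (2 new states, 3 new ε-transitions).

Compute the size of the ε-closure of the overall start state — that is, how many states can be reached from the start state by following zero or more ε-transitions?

8

Compute the ε-closure size of each fragment's start state recursively; a symbol fragment's start has no outgoing ε-edge, so its closure is just itself (size 1).
  c|b — new start ε-reaches every alternative's start; none of them accept ε, so the new accept is not reached: C = 1 + 1 + 1 = 3
  (c|b)b — same as the first factor's closure: C = 3
  (c|b)b|b — new start ε-reaches every alternative's start; none of them accept ε, so the new accept is not reached: C = 1 + 3 + 1 = 5
  ((c|b)b|b)+ — C = 1 + 5 = 6 (the body doesn't accept ε, so the new accept is not reached)
  c|((c|b)b|b)+ — new start ε-reaches every alternative's start; none of them accept ε, so the new accept is not reached: C = 1 + 1 + 6 = 8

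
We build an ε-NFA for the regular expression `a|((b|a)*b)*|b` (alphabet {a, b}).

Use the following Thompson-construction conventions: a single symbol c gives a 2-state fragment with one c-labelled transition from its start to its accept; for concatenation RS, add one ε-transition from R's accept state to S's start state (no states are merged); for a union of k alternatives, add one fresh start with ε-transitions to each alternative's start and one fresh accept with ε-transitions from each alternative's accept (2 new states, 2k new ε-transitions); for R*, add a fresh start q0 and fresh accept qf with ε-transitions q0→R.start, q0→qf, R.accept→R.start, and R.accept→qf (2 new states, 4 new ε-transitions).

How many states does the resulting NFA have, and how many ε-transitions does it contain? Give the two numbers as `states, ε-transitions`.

18, 19

By structural recursion:
Each of the 5 symbol leaves contributes 2 states and 0 ε-transitions.
  b|a : 6 states, 4 ε-transitions
  (b|a)* : 8 states, 8 ε-transitions
  (b|a)*b : 10 states, 9 ε-transitions
  ((b|a)*b)* : 12 states, 13 ε-transitions
  a|((b|a)*b)*|b : 18 states, 19 ε-transitions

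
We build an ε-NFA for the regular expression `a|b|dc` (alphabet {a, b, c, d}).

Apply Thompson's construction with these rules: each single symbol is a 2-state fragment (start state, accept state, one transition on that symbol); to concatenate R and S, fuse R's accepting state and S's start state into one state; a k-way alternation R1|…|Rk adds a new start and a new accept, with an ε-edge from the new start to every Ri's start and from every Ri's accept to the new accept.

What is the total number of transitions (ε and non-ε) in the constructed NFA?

10

Building bottom-up:
Each of the 4 symbol leaves contributes 1 transition (1 symbol, 0 ε).
  dc — 2 transitions (2 symbol, 0 ε)
  a|b|dc — 10 transitions (4 symbol, 6 ε)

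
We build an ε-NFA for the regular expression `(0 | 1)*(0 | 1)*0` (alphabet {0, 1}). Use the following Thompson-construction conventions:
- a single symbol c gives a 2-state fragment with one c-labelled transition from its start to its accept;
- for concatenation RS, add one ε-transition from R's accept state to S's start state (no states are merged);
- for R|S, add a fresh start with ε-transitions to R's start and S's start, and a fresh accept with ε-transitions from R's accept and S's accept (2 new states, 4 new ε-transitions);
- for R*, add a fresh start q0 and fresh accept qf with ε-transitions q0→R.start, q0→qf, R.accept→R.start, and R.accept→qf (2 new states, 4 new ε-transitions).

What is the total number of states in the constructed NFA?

18

By structural recursion:
Each of the 5 symbol leaves contributes a 2-state fragment.
  0 | 1 = 6 states
  (0 | 1)* = 8 states
  0 | 1 = 6 states
  (0 | 1)* = 8 states
  (0 | 1)*(0 | 1)*0 = 18 states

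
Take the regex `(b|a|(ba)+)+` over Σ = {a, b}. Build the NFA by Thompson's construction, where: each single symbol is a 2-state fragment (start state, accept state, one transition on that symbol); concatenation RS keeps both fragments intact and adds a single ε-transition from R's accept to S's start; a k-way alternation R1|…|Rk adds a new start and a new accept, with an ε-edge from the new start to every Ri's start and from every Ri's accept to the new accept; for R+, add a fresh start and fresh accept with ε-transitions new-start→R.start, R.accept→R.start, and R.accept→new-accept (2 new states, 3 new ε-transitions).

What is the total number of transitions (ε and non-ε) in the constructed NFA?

17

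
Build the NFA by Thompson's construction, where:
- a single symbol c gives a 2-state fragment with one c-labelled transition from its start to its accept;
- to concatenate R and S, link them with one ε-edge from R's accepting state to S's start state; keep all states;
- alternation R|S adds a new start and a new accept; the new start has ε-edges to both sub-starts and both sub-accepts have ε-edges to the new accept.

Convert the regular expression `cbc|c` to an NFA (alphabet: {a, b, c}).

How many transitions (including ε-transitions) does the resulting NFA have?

10

Bottom-up over the parse tree:
Each of the 4 symbol leaves contributes 1 transition (1 symbol, 0 ε).
  cbc : 5 transitions (3 symbol, 2 ε)
  cbc|c : 10 transitions (4 symbol, 6 ε)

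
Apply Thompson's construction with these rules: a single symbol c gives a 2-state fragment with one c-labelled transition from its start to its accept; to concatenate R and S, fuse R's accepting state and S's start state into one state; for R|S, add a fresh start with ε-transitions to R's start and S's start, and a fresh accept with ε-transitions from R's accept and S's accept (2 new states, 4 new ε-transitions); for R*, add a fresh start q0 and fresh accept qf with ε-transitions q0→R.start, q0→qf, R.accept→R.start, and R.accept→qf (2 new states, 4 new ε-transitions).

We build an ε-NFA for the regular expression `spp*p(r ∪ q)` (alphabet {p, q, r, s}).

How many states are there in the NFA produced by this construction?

Recursing over subexpressions:
Each of the 6 symbol leaves contributes a 2-state fragment.
  p* = 4 states
  r ∪ q = 6 states
  spp*p(r ∪ q) = 12 states

12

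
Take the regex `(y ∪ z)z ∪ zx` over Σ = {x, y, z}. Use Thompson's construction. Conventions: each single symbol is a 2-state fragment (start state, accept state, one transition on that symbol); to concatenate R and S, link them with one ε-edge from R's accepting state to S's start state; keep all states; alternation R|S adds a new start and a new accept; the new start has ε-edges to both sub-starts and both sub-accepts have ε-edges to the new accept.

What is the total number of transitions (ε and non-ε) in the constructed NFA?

Bottom-up over the parse tree:
Each of the 5 symbol leaves contributes 1 transition (1 symbol, 0 ε).
  y ∪ z — 6 transitions (2 symbol, 4 ε)
  (y ∪ z)z — 8 transitions (3 symbol, 5 ε)
  zx — 3 transitions (2 symbol, 1 ε)
  (y ∪ z)z ∪ zx — 15 transitions (5 symbol, 10 ε)

15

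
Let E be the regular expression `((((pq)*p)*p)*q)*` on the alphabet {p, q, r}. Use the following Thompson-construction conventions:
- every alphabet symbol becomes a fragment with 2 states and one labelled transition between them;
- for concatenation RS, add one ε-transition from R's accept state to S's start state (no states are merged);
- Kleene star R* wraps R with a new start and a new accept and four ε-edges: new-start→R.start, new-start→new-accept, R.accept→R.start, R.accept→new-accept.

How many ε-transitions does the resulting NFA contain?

By structural recursion:
Each of the 5 symbol leaves contributes 0 ε-transitions.
  pq → 1 ε-transition
  (pq)* → 5 ε-transitions
  (pq)*p → 6 ε-transitions
  ((pq)*p)* → 10 ε-transitions
  ((pq)*p)*p → 11 ε-transitions
  (((pq)*p)*p)* → 15 ε-transitions
  (((pq)*p)*p)*q → 16 ε-transitions
  ((((pq)*p)*p)*q)* → 20 ε-transitions

20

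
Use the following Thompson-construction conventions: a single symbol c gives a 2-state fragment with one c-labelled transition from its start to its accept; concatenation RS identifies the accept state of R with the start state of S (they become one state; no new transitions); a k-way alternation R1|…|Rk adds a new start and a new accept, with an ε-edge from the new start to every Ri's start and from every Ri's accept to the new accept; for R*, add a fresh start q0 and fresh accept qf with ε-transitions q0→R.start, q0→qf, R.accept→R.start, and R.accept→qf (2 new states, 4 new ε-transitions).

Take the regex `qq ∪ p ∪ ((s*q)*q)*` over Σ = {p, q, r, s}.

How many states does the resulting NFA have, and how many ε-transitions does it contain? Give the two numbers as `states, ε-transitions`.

17, 18

Bottom-up over the parse tree:
Each of the 6 symbol leaves contributes 2 states and 0 ε-transitions.
  qq → 3 states, 0 ε-transitions
  s* → 4 states, 4 ε-transitions
  s*q → 5 states, 4 ε-transitions
  (s*q)* → 7 states, 8 ε-transitions
  (s*q)*q → 8 states, 8 ε-transitions
  ((s*q)*q)* → 10 states, 12 ε-transitions
  qq ∪ p ∪ ((s*q)*q)* → 17 states, 18 ε-transitions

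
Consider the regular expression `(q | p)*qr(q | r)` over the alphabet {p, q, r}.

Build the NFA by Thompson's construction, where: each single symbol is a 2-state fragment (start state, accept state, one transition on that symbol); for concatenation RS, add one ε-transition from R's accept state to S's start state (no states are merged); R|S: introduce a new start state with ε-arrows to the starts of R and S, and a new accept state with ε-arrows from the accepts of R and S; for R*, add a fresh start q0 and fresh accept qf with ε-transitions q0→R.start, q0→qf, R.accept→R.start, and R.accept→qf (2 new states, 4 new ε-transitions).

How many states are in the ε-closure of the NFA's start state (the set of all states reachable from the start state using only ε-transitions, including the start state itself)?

6

Let C(F) = |ε-closure(F.start)| within fragment F, and note whether F accepts ε. Symbol fragments have C = 1 and do not accept ε. Then:
  q | p — |ε-closure| = 1 + 1 + 1 = 3 (the new accept is not ε-reachable since no branch accepts ε)
  (q | p)* — |ε-closure| = 1 (new start) + 3 (body) + 1 (new accept) = 5
  q | r — new start ε-reaches every alternative's start; none of them accept ε, so the new accept is not reached: |ε-closure| = 1 + 1 + 1 = 3
  (q | p)*qr(q | r) — |ε-closure| = 5 + 1 = 6 (closure spills across the concat boundary because the left factor accepts ε)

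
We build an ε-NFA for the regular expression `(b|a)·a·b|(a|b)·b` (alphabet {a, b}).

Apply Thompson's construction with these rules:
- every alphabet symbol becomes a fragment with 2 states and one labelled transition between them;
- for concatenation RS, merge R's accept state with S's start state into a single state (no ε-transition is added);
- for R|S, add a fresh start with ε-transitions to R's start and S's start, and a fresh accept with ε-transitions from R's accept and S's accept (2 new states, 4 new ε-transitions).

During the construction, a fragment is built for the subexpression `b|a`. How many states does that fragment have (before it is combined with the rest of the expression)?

6

Fragment for `b|a`:
Each of the 2 symbol leaves contributes a 2-state fragment.
  b|a : 6 states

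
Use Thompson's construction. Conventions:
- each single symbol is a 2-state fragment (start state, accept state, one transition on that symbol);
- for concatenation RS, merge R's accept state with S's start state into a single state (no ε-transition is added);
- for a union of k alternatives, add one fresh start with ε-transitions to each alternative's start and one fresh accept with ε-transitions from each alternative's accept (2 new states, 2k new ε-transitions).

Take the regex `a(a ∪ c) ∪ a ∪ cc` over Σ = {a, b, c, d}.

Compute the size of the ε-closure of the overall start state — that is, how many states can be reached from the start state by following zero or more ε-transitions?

4

Compute the ε-closure size of each fragment's start state recursively; a symbol fragment's start has no outgoing ε-edge, so its closure is just itself (size 1).
  a ∪ c → C = 1 + 1 + 1 = 3 (the new accept is not ε-reachable since no branch accepts ε)
  a(a ∪ c) → same as the first factor's closure: C = 1
  cc → C equals the left operand's closure size = 1 (its accept is not ε-reachable, so the closure stops there)
  a(a ∪ c) ∪ a ∪ cc → new start ε-reaches every alternative's start; none of them accept ε, so the new accept is not reached: C = 1 + 1 + 1 + 1 = 4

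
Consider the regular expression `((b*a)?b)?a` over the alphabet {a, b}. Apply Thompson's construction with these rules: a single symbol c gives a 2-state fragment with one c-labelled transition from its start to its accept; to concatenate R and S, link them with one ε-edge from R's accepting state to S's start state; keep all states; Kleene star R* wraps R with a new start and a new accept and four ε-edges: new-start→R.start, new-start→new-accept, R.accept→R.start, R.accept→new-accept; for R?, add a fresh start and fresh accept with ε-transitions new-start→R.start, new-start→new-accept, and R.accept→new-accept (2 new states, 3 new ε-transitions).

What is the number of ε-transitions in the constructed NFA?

13

Bottom-up over the parse tree:
Each of the 4 symbol leaves contributes 0 ε-transitions.
  b* → 4 ε-transitions
  b*a → 5 ε-transitions
  (b*a)? → 8 ε-transitions
  (b*a)?b → 9 ε-transitions
  ((b*a)?b)? → 12 ε-transitions
  ((b*a)?b)?a → 13 ε-transitions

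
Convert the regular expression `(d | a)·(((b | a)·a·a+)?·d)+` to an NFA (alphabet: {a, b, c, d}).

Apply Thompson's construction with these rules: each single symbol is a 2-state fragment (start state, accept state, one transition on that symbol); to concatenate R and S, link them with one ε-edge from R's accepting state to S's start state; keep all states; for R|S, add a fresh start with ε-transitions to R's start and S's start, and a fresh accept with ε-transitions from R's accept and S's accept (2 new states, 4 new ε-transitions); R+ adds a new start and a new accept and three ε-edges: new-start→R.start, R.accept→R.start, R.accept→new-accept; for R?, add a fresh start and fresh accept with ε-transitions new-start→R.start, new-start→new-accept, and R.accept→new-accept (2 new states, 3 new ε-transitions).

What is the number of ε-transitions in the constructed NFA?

Recursing over subexpressions:
Each of the 7 symbol leaves contributes 0 ε-transitions.
  d | a = 4 ε-transitions
  b | a = 4 ε-transitions
  a+ = 3 ε-transitions
  (b | a)·a·a+ = 9 ε-transitions
  ((b | a)·a·a+)? = 12 ε-transitions
  ((b | a)·a·a+)?·d = 13 ε-transitions
  (((b | a)·a·a+)?·d)+ = 16 ε-transitions
  (d | a)·(((b | a)·a·a+)?·d)+ = 21 ε-transitions

21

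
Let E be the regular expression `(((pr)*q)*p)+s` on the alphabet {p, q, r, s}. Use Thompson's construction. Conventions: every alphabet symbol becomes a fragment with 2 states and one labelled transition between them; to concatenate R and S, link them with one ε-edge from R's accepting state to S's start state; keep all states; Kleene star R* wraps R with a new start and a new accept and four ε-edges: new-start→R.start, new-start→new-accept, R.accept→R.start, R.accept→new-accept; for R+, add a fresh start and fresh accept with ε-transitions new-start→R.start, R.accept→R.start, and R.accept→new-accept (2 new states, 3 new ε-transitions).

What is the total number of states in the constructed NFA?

16

Building bottom-up:
Each of the 5 symbol leaves contributes a 2-state fragment.
  pr — 4 states
  (pr)* — 6 states
  (pr)*q — 8 states
  ((pr)*q)* — 10 states
  ((pr)*q)*p — 12 states
  (((pr)*q)*p)+ — 14 states
  (((pr)*q)*p)+s — 16 states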